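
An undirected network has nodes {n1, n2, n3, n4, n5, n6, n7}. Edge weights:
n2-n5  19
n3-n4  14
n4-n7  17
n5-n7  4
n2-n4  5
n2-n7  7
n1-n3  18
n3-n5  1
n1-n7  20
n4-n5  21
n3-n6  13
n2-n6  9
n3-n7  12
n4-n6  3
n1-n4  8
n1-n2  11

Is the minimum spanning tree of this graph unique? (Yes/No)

Kruskal: consider edges lightest-first.
n3-n5 (1): add — endpoints in different components.
n4-n6 (3): add — endpoints in different components.
n5-n7 (4): add — endpoints in different components.
n2-n4 (5): add — endpoints in different components.
n2-n7 (7): add — endpoints in different components.
n1-n4 (8): add — endpoints in different components.
Every non-tree edge has weight strictly greater than the heaviest edge on the tree path between its endpoints, so the MST is unique.

Yes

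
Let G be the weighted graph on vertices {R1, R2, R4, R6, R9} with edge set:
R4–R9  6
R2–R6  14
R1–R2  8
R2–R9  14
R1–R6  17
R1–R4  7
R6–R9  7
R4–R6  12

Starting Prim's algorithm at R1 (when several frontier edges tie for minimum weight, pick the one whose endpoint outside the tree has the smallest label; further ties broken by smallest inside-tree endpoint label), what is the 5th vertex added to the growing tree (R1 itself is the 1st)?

R2

Prim, starting at R1.
Step 1: frontier [R1–R4 7, R1–R2 8, R1–R6 17] → take R1–R4 (7); add R4.
Step 2: frontier [R1–R2 8, R1–R6 17, R4–R9 6, R4–R6 12] → take R4–R9 (6); add R9.
Step 3: frontier [R1–R2 8, R1–R6 17, R4–R6 12, R6–R9 7, R2–R9 14] → take R6–R9 (7); add R6.
Step 4: frontier [R1–R2 8, R2–R6 14, R2–R9 14] → take R1–R2 (8); add R2.
Vertex order: R1, R4, R9, R6, R2. The 5th vertex is R2.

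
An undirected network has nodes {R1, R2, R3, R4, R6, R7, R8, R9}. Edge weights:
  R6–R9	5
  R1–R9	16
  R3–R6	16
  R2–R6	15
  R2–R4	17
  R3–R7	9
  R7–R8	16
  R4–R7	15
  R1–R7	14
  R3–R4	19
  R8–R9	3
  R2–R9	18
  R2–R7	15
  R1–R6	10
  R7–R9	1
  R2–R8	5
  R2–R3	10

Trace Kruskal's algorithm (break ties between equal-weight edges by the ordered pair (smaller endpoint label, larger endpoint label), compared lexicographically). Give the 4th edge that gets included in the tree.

Sort edges by weight, then run Kruskal:
R7–R9 (1): add — endpoints in different components.
R8–R9 (3): add — endpoints in different components.
R2–R8 (5): add — endpoints in different components.
R6–R9 (5): add — endpoints in different components.
R3–R7 (9): add — endpoints in different components.
R1–R6 (10): add — endpoints in different components.
R2–R3 (10): skip — R2 and R3 already connected.
R1–R7 (14): skip — R7 and R1 already connected.
R2–R6 (15): skip — R6 and R2 already connected.
R2–R7 (15): skip — R7 and R2 already connected.
R4–R7 (15): add — endpoints in different components.
The 4th edge added is R6–R9.

R6-R9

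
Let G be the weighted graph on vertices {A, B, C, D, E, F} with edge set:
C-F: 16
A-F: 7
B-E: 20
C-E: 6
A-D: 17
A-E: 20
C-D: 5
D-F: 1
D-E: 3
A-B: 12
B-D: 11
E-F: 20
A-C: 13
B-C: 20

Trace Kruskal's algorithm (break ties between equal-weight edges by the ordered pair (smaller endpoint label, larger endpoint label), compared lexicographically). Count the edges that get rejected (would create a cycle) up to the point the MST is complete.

Kruskal: consider edges lightest-first.
D-F (1): add. Components now {A} {B} {C} {D,F} {E}
D-E (3): add. Components now {A} {B} {C} {D,E,F}
C-D (5): add. Components now {A} {B} {C,D,E,F}
C-E (6): skip — C and E already connected.
A-F (7): add. Components now {A,C,D,E,F} {B}
B-D (11): add. Components now {A,B,C,D,E,F}
Edges rejected before the tree was complete: 1.

1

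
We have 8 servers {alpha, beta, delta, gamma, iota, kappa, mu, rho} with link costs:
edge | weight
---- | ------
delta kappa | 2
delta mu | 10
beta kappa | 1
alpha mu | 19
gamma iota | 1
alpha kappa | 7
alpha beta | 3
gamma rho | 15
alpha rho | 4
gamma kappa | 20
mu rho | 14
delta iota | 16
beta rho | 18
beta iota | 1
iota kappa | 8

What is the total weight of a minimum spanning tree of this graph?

Prim, starting at iota.
Step 1: cheapest edge leaving the tree is beta iota (1); add beta.
Step 2: cheapest edge leaving the tree is gamma iota (1); add gamma.
Step 3: cheapest edge leaving the tree is beta kappa (1); add kappa.
Step 4: cheapest edge leaving the tree is delta kappa (2); add delta.
Step 5: cheapest edge leaving the tree is alpha beta (3); add alpha.
Step 6: cheapest edge leaving the tree is alpha rho (4); add rho.
Step 7: cheapest edge leaving the tree is delta mu (10); add mu.
MST edges: beta iota, gamma iota, beta kappa, delta kappa, alpha beta, alpha rho, delta mu; total weight 1+1+1+2+3+4+10 = 22.

22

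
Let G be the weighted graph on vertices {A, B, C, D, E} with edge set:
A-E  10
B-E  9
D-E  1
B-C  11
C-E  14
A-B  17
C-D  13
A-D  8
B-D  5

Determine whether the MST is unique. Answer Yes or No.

Kruskal: consider edges lightest-first.
D-E (1): add. Components now {A} {B} {C} {D,E}
B-D (5): add. Components now {A} {B,D,E} {C}
A-D (8): add. Components now {A,B,D,E} {C}
B-E (9): skip — B and E already connected.
A-E (10): skip — A and E already connected.
B-C (11): add. Components now {A,B,C,D,E}
Every non-tree edge has weight strictly greater than the heaviest edge on the tree path between its endpoints, so the MST is unique.

Yes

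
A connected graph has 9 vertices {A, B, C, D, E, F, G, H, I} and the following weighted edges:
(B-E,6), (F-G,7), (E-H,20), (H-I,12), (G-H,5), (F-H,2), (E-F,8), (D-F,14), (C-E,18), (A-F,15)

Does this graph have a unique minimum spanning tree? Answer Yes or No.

Kruskal's algorithm — process edges by increasing weight (ties by edge label):
F-H (2): add — endpoints in different components.
G-H (5): add — endpoints in different components.
B-E (6): add — endpoints in different components.
F-G (7): skip — F and G already connected.
E-F (8): add — endpoints in different components.
H-I (12): add — endpoints in different components.
D-F (14): add — endpoints in different components.
A-F (15): add — endpoints in different components.
C-E (18): add — endpoints in different components.
Every non-tree edge has weight strictly greater than the heaviest edge on the tree path between its endpoints, so the MST is unique.

Yes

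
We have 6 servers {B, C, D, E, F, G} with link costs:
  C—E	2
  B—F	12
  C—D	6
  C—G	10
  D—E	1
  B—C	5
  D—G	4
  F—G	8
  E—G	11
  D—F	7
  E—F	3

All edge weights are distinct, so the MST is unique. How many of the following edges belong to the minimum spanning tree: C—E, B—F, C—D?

1

Sort edges by weight, then run Kruskal:
D—E (1): add. Components now {B} {C} {D,E} {F} {G}
C—E (2): add. Components now {B} {C,D,E} {F} {G}
E—F (3): add. Components now {B} {C,D,E,F} {G}
D—G (4): add. Components now {B} {C,D,E,F,G}
B—C (5): add. Components now {B,C,D,E,F,G}
MST edge set: {D—E, C—E, E—F, D—G, B—C}.
Of the listed edges, {C—E} are in the MST → 1.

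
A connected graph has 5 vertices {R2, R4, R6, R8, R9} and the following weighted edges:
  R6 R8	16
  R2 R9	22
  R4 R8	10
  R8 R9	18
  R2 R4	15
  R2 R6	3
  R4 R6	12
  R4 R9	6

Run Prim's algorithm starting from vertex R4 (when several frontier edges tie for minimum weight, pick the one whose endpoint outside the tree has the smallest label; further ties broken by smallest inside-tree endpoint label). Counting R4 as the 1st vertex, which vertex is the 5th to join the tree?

Prim's algorithm from R4:
Step 1: cheapest edge leaving the tree is R4 R9 (6); add R9.
Step 2: cheapest edge leaving the tree is R4 R8 (10); add R8.
Step 3: cheapest edge leaving the tree is R4 R6 (12); add R6.
Step 4: cheapest edge leaving the tree is R2 R6 (3); add R2.
Vertex order: R4, R9, R8, R6, R2. The 5th vertex is R2.

R2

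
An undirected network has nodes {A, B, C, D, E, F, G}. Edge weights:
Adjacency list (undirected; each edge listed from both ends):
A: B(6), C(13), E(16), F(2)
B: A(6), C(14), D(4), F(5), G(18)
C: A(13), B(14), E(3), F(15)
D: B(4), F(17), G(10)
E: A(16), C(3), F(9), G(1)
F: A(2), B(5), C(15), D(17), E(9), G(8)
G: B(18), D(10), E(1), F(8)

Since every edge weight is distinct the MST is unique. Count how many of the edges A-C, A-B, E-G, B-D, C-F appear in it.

Sort edges by weight, then run Kruskal:
E-G (1): add — endpoints in different components.
A-F (2): add — endpoints in different components.
C-E (3): add — endpoints in different components.
B-D (4): add — endpoints in different components.
B-F (5): add — endpoints in different components.
A-B (6): skip — A and B already connected.
F-G (8): add — endpoints in different components.
MST edge set: {E-G, A-F, C-E, B-D, B-F, F-G}.
Of the listed edges, {E-G, B-D} are in the MST → 2.

2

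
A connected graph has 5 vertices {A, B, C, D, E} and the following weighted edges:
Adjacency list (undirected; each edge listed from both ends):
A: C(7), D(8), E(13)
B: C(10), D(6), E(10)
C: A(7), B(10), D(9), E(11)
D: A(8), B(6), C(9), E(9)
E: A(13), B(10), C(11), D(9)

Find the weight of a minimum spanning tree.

30

Sort edges by weight, then run Kruskal:
B—D (6): add. Components now {A} {B,D} {C} {E}
A—C (7): add. Components now {A,C} {B,D} {E}
A—D (8): add. Components now {A,B,C,D} {E}
C—D (9): skip — C and D already connected.
D—E (9): add. Components now {A,B,C,D,E}
MST edges: B—D, A—C, A—D, D—E; total weight 6+7+8+9 = 30.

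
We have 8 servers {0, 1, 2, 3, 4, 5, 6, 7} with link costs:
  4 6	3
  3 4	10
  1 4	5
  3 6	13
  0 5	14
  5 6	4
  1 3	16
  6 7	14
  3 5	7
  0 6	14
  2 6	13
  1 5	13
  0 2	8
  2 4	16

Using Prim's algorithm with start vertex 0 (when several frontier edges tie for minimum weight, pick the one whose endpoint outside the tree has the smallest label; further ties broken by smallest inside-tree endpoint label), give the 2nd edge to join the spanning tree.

2-6

Prim, starting at 0.
Step 1: frontier [0 2 8, 0 5 14, 0 6 14] → take 0 2 (8); add 2.
Step 2: frontier [0 5 14, 0 6 14, 2 6 13, 2 4 16] → take 2 6 (13); add 6.
Step 3: frontier [0 5 14, 2 4 16, 4 6 3, 5 6 4, 3 6 13, 6 7 14] → take 4 6 (3); add 4.
Step 4: frontier [0 5 14, 1 4 5, 3 4 10, 5 6 4, 3 6 13, 6 7 14] → take 5 6 (4); add 5.
Step 5: frontier [1 4 5, 3 4 10, 3 5 7, 1 5 13, 3 6 13, 6 7 14] → take 1 4 (5); add 1.
Step 6: frontier [1 3 16, 3 4 10, 3 5 7, 3 6 13, 6 7 14] → take 3 5 (7); add 3.
Step 7: frontier [6 7 14] → take 6 7 (14); add 7.
The 2nd edge added is 2 6.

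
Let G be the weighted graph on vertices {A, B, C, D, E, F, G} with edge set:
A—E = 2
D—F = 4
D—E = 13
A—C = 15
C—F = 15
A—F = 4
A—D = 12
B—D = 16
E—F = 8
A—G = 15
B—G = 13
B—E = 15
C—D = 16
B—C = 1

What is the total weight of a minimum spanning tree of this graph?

39

Kruskal's algorithm — process edges by increasing weight (ties by edge label):
B—C (1): add — endpoints in different components.
A—E (2): add — endpoints in different components.
A—F (4): add — endpoints in different components.
D—F (4): add — endpoints in different components.
E—F (8): skip — E and F already connected.
A—D (12): skip — A and D already connected.
B—G (13): add — endpoints in different components.
D—E (13): skip — D and E already connected.
A—C (15): add — endpoints in different components.
MST edges: B—C, A—E, A—F, D—F, B—G, A—C; total weight 1+2+4+4+13+15 = 39.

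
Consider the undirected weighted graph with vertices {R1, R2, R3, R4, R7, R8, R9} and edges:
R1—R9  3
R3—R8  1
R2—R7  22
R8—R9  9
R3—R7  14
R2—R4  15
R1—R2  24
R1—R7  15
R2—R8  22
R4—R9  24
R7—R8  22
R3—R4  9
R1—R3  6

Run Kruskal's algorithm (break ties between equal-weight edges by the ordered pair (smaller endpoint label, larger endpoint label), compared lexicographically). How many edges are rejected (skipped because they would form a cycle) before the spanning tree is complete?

Kruskal: consider edges lightest-first.
R3—R8 (1): add — endpoints in different components.
R1—R9 (3): add — endpoints in different components.
R1—R3 (6): add — endpoints in different components.
R3—R4 (9): add — endpoints in different components.
R8—R9 (9): skip — R8 and R9 already connected.
R3—R7 (14): add — endpoints in different components.
R1—R7 (15): skip — R1 and R7 already connected.
R2—R4 (15): add — endpoints in different components.
Edges rejected before the tree was complete: 2.

2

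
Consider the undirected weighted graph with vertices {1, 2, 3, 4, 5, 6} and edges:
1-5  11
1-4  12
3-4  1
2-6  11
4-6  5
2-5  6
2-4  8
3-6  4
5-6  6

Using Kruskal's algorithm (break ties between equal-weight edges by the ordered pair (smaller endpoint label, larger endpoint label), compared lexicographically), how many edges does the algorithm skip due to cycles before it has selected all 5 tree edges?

2

Kruskal: consider edges lightest-first.
3-4 (1): add — endpoints in different components.
3-6 (4): add — endpoints in different components.
4-6 (5): skip — 4 and 6 already connected.
2-5 (6): add — endpoints in different components.
5-6 (6): add — endpoints in different components.
2-4 (8): skip — 2 and 4 already connected.
1-5 (11): add — endpoints in different components.
Edges rejected before the tree was complete: 2.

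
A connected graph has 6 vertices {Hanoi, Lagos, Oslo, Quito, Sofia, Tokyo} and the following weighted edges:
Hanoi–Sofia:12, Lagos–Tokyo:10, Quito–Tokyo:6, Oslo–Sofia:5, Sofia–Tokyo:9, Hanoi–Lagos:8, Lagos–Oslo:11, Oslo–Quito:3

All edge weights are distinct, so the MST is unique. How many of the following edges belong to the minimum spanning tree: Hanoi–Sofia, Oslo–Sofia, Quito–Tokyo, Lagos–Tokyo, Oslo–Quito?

Sort edges by weight, then run Kruskal:
Oslo–Quito (3): add — endpoints in different components.
Oslo–Sofia (5): add — endpoints in different components.
Quito–Tokyo (6): add — endpoints in different components.
Hanoi–Lagos (8): add — endpoints in different components.
Sofia–Tokyo (9): skip — Sofia and Tokyo already connected.
Lagos–Tokyo (10): add — endpoints in different components.
MST edge set: {Oslo–Quito, Oslo–Sofia, Quito–Tokyo, Hanoi–Lagos, Lagos–Tokyo}.
Of the listed edges, {Oslo–Sofia, Quito–Tokyo, Lagos–Tokyo, Oslo–Quito} are in the MST → 4.

4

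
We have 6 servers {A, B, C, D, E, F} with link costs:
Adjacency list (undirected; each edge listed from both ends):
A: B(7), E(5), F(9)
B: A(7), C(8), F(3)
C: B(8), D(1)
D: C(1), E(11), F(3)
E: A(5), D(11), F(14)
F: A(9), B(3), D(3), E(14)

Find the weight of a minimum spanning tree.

Kruskal's algorithm — process edges by increasing weight (ties by edge label):
C—D (1): add — endpoints in different components.
B—F (3): add — endpoints in different components.
D—F (3): add — endpoints in different components.
A—E (5): add — endpoints in different components.
A—B (7): add — endpoints in different components.
MST edges: C—D, B—F, D—F, A—E, A—B; total weight 1+3+3+5+7 = 19.

19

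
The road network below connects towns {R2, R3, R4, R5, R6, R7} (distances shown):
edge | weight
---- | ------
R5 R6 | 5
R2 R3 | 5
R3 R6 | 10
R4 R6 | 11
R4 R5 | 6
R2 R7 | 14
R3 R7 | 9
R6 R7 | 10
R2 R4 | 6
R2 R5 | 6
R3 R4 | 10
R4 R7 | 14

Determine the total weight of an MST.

Kruskal's algorithm — process edges by increasing weight (ties by edge label):
R2 R3 (5): add. Components now {R5} {R4} {R6} {R2,R3} {R7}
R5 R6 (5): add. Components now {R5,R6} {R4} {R2,R3} {R7}
R2 R4 (6): add. Components now {R5,R6} {R2,R3,R4} {R7}
R2 R5 (6): add. Components now {R2,R3,R4,R5,R6} {R7}
R4 R5 (6): skip — R5 and R4 already connected.
R3 R7 (9): add. Components now {R2,R3,R4,R5,R6,R7}
MST edges: R2 R3, R5 R6, R2 R4, R2 R5, R3 R7; total weight 5+5+6+6+9 = 31.

31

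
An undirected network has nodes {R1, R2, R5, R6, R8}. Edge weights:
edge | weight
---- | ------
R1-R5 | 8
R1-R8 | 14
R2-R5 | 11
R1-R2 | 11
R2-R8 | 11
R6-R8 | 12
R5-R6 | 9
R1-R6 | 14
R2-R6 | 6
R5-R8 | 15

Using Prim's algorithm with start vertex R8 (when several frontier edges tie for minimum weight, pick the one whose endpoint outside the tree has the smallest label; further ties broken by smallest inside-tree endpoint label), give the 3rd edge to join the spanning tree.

Prim, starting at R8.
Step 1: cheapest edge leaving the tree is R2-R8 (11); add R2.
Step 2: cheapest edge leaving the tree is R2-R6 (6); add R6.
Step 3: cheapest edge leaving the tree is R5-R6 (9); add R5.
Step 4: cheapest edge leaving the tree is R1-R5 (8); add R1.
The 3rd edge added is R5-R6.

R5-R6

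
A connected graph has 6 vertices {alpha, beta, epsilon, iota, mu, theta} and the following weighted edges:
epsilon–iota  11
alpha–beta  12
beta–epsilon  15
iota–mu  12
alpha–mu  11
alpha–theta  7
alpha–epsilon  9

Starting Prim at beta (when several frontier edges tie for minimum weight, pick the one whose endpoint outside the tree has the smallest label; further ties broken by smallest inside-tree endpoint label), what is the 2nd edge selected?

alpha-theta

Grow the tree from beta using Prim:
Step 1: frontier [alpha–beta 12, beta–epsilon 15] → take alpha–beta (12); add alpha.
Step 2: frontier [alpha–theta 7, alpha–epsilon 9, alpha–mu 11, beta–epsilon 15] → take alpha–theta (7); add theta.
Step 3: frontier [alpha–epsilon 9, alpha–mu 11, beta–epsilon 15] → take alpha–epsilon (9); add epsilon.
Step 4: frontier [alpha–mu 11, epsilon–iota 11] → take epsilon–iota (11); add iota.
Step 5: frontier [alpha–mu 11, iota–mu 12] → take alpha–mu (11); add mu.
The 2nd edge added is alpha–theta.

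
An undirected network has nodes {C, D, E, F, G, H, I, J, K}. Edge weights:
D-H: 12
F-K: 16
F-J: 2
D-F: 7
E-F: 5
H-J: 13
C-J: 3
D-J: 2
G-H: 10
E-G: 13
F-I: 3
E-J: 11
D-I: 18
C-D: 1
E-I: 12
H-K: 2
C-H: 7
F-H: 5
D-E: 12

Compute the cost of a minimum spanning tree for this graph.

30

Prim's algorithm from H:
Step 1: cheapest edge leaving the tree is H-K (2); add K.
Step 2: cheapest edge leaving the tree is F-H (5); add F.
Step 3: cheapest edge leaving the tree is F-J (2); add J.
Step 4: cheapest edge leaving the tree is D-J (2); add D.
Step 5: cheapest edge leaving the tree is C-D (1); add C.
Step 6: cheapest edge leaving the tree is F-I (3); add I.
Step 7: cheapest edge leaving the tree is E-F (5); add E.
Step 8: cheapest edge leaving the tree is G-H (10); add G.
MST edges: H-K, F-H, F-J, D-J, C-D, F-I, E-F, G-H; total weight 2+5+2+2+1+3+5+10 = 30.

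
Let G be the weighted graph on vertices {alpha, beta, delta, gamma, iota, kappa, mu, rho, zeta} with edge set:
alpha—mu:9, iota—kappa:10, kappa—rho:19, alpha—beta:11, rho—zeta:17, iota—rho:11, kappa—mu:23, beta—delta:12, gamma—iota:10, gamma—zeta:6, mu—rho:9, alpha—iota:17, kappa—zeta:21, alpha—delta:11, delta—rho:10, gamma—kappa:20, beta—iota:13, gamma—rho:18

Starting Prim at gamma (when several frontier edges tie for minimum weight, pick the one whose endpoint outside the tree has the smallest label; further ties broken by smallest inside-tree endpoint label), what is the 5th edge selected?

Grow the tree from gamma using Prim:
Step 1: cheapest edge leaving the tree is gamma—zeta (6); add zeta.
Step 2: cheapest edge leaving the tree is gamma—iota (10); add iota.
Step 3: cheapest edge leaving the tree is iota—kappa (10); add kappa.
Step 4: cheapest edge leaving the tree is iota—rho (11); add rho.
Step 5: cheapest edge leaving the tree is mu—rho (9); add mu.
Step 6: cheapest edge leaving the tree is alpha—mu (9); add alpha.
Step 7: cheapest edge leaving the tree is delta—rho (10); add delta.
Step 8: cheapest edge leaving the tree is alpha—beta (11); add beta.
The 5th edge added is mu—rho.

mu-rho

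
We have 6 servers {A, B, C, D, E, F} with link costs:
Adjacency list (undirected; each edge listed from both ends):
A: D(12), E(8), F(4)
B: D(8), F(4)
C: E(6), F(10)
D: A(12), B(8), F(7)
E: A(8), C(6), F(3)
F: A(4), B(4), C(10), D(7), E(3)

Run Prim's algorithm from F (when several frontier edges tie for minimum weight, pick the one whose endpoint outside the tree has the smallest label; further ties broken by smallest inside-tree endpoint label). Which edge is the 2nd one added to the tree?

Prim, starting at F.
Step 1: frontier [E–F 3, A–F 4, B–F 4, D–F 7, C–F 10] → take E–F (3); add E.
Step 2: frontier [C–E 6, A–E 8, A–F 4, B–F 4, D–F 7, C–F 10] → take A–F (4); add A.
Step 3: frontier [A–D 12, C–E 6, B–F 4, D–F 7, C–F 10] → take B–F (4); add B.
Step 4: frontier [A–D 12, B–D 8, C–E 6, D–F 7, C–F 10] → take C–E (6); add C.
Step 5: frontier [A–D 12, B–D 8, D–F 7] → take D–F (7); add D.
The 2nd edge added is A–F.

A-F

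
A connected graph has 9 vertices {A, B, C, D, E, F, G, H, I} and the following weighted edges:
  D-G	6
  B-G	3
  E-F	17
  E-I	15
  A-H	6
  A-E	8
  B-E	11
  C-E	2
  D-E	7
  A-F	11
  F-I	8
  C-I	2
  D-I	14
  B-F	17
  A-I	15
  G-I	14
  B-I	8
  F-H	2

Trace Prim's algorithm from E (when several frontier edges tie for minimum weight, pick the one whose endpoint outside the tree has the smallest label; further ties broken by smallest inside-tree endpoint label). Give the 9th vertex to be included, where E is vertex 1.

F

Prim's algorithm from E:
Step 1: cheapest edge leaving the tree is C-E (2); add C.
Step 2: cheapest edge leaving the tree is C-I (2); add I.
Step 3: cheapest edge leaving the tree is D-E (7); add D.
Step 4: cheapest edge leaving the tree is D-G (6); add G.
Step 5: cheapest edge leaving the tree is B-G (3); add B.
Step 6: cheapest edge leaving the tree is A-E (8); add A.
Step 7: cheapest edge leaving the tree is A-H (6); add H.
Step 8: cheapest edge leaving the tree is F-H (2); add F.
Vertex order: E, C, I, D, G, B, A, H, F. The 9th vertex is F.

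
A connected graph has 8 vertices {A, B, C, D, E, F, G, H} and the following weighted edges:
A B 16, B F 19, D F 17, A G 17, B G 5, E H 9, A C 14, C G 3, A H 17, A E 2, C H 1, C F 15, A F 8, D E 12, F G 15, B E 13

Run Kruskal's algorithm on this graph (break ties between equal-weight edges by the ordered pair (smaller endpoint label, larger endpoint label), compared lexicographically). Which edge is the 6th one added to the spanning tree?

E-H

Kruskal's algorithm — process edges by increasing weight (ties by edge label):
C H (1): add — endpoints in different components.
A E (2): add — endpoints in different components.
C G (3): add — endpoints in different components.
B G (5): add — endpoints in different components.
A F (8): add — endpoints in different components.
E H (9): add — endpoints in different components.
D E (12): add — endpoints in different components.
The 6th edge added is E H.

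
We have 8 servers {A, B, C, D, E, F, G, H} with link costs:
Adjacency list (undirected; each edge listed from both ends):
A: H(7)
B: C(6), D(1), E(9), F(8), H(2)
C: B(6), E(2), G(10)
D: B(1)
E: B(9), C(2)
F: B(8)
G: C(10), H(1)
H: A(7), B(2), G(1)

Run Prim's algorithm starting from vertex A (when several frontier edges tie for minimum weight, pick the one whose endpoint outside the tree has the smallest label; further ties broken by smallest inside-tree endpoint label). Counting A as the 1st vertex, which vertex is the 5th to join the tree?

Prim's algorithm from A:
Step 1: cheapest edge leaving the tree is A-H (7); add H.
Step 2: cheapest edge leaving the tree is G-H (1); add G.
Step 3: cheapest edge leaving the tree is B-H (2); add B.
Step 4: cheapest edge leaving the tree is B-D (1); add D.
Step 5: cheapest edge leaving the tree is B-C (6); add C.
Step 6: cheapest edge leaving the tree is C-E (2); add E.
Step 7: cheapest edge leaving the tree is B-F (8); add F.
Vertex order: A, H, G, B, D, C, E, F. The 5th vertex is D.

D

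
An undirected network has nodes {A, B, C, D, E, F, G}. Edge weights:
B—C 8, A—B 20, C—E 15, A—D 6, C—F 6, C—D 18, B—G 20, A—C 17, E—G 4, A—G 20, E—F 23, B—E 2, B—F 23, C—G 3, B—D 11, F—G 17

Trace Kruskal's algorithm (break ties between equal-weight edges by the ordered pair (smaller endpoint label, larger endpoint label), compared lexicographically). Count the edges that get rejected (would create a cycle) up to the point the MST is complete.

1

Sort edges by weight, then run Kruskal:
B—E (2): add. Components now {A} {B,E} {C} {D} {F} {G}
C—G (3): add. Components now {A} {B,E} {C,G} {D} {F}
E—G (4): add. Components now {A} {B,C,E,G} {D} {F}
A—D (6): add. Components now {A,D} {B,C,E,G} {F}
C—F (6): add. Components now {A,D} {B,C,E,F,G}
B—C (8): skip — B and C already connected.
B—D (11): add. Components now {A,B,C,D,E,F,G}
Edges rejected before the tree was complete: 1.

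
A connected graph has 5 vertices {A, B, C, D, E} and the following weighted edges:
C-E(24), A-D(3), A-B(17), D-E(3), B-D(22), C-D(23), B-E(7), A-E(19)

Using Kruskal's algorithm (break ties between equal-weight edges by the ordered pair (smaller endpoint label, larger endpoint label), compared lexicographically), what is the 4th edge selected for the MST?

C-D

Sort edges by weight, then run Kruskal:
A-D (3): add — endpoints in different components.
D-E (3): add — endpoints in different components.
B-E (7): add — endpoints in different components.
A-B (17): skip — A and B already connected.
A-E (19): skip — A and E already connected.
B-D (22): skip — B and D already connected.
C-D (23): add — endpoints in different components.
The 4th edge added is C-D.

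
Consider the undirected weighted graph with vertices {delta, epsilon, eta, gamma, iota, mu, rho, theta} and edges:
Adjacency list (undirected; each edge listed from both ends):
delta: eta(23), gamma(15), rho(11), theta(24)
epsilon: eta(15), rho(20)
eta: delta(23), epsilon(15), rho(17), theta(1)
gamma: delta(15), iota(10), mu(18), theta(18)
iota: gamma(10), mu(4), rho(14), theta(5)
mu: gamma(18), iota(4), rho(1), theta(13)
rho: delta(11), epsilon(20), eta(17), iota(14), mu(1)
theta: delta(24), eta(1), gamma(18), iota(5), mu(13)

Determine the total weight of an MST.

Kruskal's algorithm — process edges by increasing weight (ties by edge label):
eta theta (1): add — endpoints in different components.
mu rho (1): add — endpoints in different components.
iota mu (4): add — endpoints in different components.
iota theta (5): add — endpoints in different components.
gamma iota (10): add — endpoints in different components.
delta rho (11): add — endpoints in different components.
mu theta (13): skip — mu and theta already connected.
iota rho (14): skip — rho and iota already connected.
delta gamma (15): skip — gamma and delta already connected.
epsilon eta (15): add — endpoints in different components.
MST edges: eta theta, mu rho, iota mu, iota theta, gamma iota, delta rho, epsilon eta; total weight 1+1+4+5+10+11+15 = 47.

47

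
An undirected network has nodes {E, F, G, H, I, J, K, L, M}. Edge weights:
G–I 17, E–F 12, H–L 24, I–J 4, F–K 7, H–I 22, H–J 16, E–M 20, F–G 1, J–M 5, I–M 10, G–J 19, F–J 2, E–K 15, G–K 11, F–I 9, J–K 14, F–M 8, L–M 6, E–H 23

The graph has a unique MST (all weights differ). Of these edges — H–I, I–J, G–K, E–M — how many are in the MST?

Kruskal: consider edges lightest-first.
F–G (1): add — endpoints in different components.
F–J (2): add — endpoints in different components.
I–J (4): add — endpoints in different components.
J–M (5): add — endpoints in different components.
L–M (6): add — endpoints in different components.
F–K (7): add — endpoints in different components.
F–M (8): skip — F and M already connected.
F–I (9): skip — F and I already connected.
I–M (10): skip — I and M already connected.
G–K (11): skip — G and K already connected.
E–F (12): add — endpoints in different components.
J–K (14): skip — J and K already connected.
E–K (15): skip — E and K already connected.
H–J (16): add — endpoints in different components.
MST edge set: {F–G, F–J, I–J, J–M, L–M, F–K, E–F, H–J}.
Of the listed edges, {I–J} are in the MST → 1.

1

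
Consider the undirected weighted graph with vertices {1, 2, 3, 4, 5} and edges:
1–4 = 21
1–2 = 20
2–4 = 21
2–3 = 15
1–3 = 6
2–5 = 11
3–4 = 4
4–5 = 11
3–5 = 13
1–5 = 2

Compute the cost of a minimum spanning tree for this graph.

23

Grow the tree from 4 using Prim:
Step 1: frontier [3–4 4, 4–5 11, 1–4 21, 2–4 21] → take 3–4 (4); add 3.
Step 2: frontier [1–3 6, 3–5 13, 2–3 15, 4–5 11, 1–4 21, 2–4 21] → take 1–3 (6); add 1.
Step 3: frontier [1–5 2, 1–2 20, 3–5 13, 2–3 15, 4–5 11, 2–4 21] → take 1–5 (2); add 5.
Step 4: frontier [1–2 20, 2–3 15, 2–4 21, 2–5 11] → take 2–5 (11); add 2.
MST edges: 3–4, 1–3, 1–5, 2–5; total weight 4+6+2+11 = 23.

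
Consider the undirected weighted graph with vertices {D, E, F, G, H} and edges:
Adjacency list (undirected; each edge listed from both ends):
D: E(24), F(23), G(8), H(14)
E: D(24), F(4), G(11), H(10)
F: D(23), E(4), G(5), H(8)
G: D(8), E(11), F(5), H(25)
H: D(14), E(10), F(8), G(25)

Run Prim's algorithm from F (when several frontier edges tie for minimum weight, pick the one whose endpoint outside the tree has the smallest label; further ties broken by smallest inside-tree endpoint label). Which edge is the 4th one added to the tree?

Grow the tree from F using Prim:
Step 1: frontier [E F 4, F G 5, F H 8, D F 23] → take E F (4); add E.
Step 2: frontier [E H 10, E G 11, D E 24, F G 5, F H 8, D F 23] → take F G (5); add G.
Step 3: frontier [E H 10, D E 24, F H 8, D F 23, D G 8, G H 25] → take D G (8); add D.
Step 4: frontier [D H 14, E H 10, F H 8, G H 25] → take F H (8); add H.
The 4th edge added is F H.

F-H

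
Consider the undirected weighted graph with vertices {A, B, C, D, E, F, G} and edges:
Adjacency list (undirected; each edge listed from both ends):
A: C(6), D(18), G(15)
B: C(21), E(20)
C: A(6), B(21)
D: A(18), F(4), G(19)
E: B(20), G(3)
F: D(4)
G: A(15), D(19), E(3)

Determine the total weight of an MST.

Prim, starting at B.
Step 1: cheapest edge leaving the tree is B E (20); add E.
Step 2: cheapest edge leaving the tree is E G (3); add G.
Step 3: cheapest edge leaving the tree is A G (15); add A.
Step 4: cheapest edge leaving the tree is A C (6); add C.
Step 5: cheapest edge leaving the tree is A D (18); add D.
Step 6: cheapest edge leaving the tree is D F (4); add F.
MST edges: B E, E G, A G, A C, A D, D F; total weight 20+3+15+6+18+4 = 66.

66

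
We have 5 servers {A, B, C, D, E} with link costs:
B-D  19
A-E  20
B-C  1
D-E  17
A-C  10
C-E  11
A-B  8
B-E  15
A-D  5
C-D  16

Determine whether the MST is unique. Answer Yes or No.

Yes

Kruskal: consider edges lightest-first.
B-C (1): add — endpoints in different components.
A-D (5): add — endpoints in different components.
A-B (8): add — endpoints in different components.
A-C (10): skip — A and C already connected.
C-E (11): add — endpoints in different components.
Every non-tree edge has weight strictly greater than the heaviest edge on the tree path between its endpoints, so the MST is unique.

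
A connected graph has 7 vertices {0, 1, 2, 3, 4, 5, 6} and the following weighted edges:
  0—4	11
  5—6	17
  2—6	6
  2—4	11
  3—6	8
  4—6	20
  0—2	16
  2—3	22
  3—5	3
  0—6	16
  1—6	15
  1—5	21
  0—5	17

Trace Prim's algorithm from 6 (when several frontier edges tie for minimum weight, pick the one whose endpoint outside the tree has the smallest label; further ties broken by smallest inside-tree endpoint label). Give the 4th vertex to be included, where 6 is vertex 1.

Prim's algorithm from 6:
Step 1: cheapest edge leaving the tree is 2—6 (6); add 2.
Step 2: cheapest edge leaving the tree is 3—6 (8); add 3.
Step 3: cheapest edge leaving the tree is 3—5 (3); add 5.
Step 4: cheapest edge leaving the tree is 2—4 (11); add 4.
Step 5: cheapest edge leaving the tree is 0—4 (11); add 0.
Step 6: cheapest edge leaving the tree is 1—6 (15); add 1.
Vertex order: 6, 2, 3, 5, 4, 0, 1. The 4th vertex is 5.

5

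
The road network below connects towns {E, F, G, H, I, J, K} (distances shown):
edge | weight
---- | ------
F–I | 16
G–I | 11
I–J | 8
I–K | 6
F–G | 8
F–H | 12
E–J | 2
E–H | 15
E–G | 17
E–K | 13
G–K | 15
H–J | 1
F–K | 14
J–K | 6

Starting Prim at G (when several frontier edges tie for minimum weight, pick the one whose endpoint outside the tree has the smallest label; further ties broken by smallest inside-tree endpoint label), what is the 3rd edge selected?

Grow the tree from G using Prim:
Step 1: cheapest edge leaving the tree is F–G (8); add F.
Step 2: cheapest edge leaving the tree is G–I (11); add I.
Step 3: cheapest edge leaving the tree is I–K (6); add K.
Step 4: cheapest edge leaving the tree is J–K (6); add J.
Step 5: cheapest edge leaving the tree is H–J (1); add H.
Step 6: cheapest edge leaving the tree is E–J (2); add E.
The 3rd edge added is I–K.

I-K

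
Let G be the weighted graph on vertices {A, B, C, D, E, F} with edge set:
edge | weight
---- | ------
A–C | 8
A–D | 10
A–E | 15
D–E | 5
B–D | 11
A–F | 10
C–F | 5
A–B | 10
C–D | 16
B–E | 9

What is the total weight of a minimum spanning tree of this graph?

37

Prim, starting at A.
Step 1: cheapest edge leaving the tree is A–C (8); add C.
Step 2: cheapest edge leaving the tree is C–F (5); add F.
Step 3: cheapest edge leaving the tree is A–B (10); add B.
Step 4: cheapest edge leaving the tree is B–E (9); add E.
Step 5: cheapest edge leaving the tree is D–E (5); add D.
MST edges: A–C, C–F, A–B, B–E, D–E; total weight 8+5+10+9+5 = 37.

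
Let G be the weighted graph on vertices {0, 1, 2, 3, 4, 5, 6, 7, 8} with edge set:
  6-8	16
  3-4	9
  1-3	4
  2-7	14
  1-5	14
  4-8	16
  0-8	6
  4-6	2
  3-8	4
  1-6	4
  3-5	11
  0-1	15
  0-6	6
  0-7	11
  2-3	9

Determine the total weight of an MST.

51

Grow the tree from 7 using Prim:
Step 1: cheapest edge leaving the tree is 0-7 (11); add 0.
Step 2: cheapest edge leaving the tree is 0-6 (6); add 6.
Step 3: cheapest edge leaving the tree is 4-6 (2); add 4.
Step 4: cheapest edge leaving the tree is 1-6 (4); add 1.
Step 5: cheapest edge leaving the tree is 1-3 (4); add 3.
Step 6: cheapest edge leaving the tree is 3-8 (4); add 8.
Step 7: cheapest edge leaving the tree is 2-3 (9); add 2.
Step 8: cheapest edge leaving the tree is 3-5 (11); add 5.
MST edges: 0-7, 0-6, 4-6, 1-6, 1-3, 3-8, 2-3, 3-5; total weight 11+6+2+4+4+4+9+11 = 51.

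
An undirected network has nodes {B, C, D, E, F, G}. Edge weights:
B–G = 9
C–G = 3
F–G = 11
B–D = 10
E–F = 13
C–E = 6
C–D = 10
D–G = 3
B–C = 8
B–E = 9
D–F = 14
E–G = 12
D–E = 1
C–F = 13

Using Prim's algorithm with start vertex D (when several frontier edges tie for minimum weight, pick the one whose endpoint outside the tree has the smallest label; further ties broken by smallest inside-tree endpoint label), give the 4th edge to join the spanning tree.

B-C

Grow the tree from D using Prim:
Step 1: frontier [D–E 1, D–G 3, B–D 10, C–D 10, D–F 14] → take D–E (1); add E.
Step 2: frontier [D–G 3, B–D 10, C–D 10, D–F 14, C–E 6, B–E 9, E–G 12, E–F 13] → take D–G (3); add G.
Step 3: frontier [B–D 10, C–D 10, D–F 14, C–E 6, B–E 9, E–F 13, C–G 3, B–G 9, F–G 11] → take C–G (3); add C.
Step 4: frontier [B–C 8, C–F 13, B–D 10, D–F 14, B–E 9, E–F 13, B–G 9, F–G 11] → take B–C (8); add B.
Step 5: frontier [C–F 13, D–F 14, E–F 13, F–G 11] → take F–G (11); add F.
The 4th edge added is B–C.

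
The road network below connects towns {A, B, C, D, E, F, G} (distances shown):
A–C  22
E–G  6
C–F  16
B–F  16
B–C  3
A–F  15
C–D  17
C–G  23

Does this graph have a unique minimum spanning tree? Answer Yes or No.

Kruskal: consider edges lightest-first.
B–C (3): add — endpoints in different components.
E–G (6): add — endpoints in different components.
A–F (15): add — endpoints in different components.
B–F (16): add — endpoints in different components.
C–F (16): skip — C and F already connected.
C–D (17): add — endpoints in different components.
A–C (22): skip — A and C already connected.
C–G (23): add — endpoints in different components.
Non-tree edge C–F has weight 16, equal to the heaviest edge on its tree cycle — swapping gives another MST of the same weight. Not unique.

No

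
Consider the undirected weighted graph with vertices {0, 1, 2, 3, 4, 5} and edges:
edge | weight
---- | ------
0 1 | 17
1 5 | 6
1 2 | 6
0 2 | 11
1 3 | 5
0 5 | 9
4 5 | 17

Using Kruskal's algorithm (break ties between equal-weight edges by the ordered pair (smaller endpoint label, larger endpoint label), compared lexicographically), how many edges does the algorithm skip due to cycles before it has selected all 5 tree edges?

Kruskal: consider edges lightest-first.
1 3 (5): add. Components now {0} {1,3} {2} {4} {5}
1 2 (6): add. Components now {0} {1,2,3} {4} {5}
1 5 (6): add. Components now {0} {1,2,3,5} {4}
0 5 (9): add. Components now {0,1,2,3,5} {4}
0 2 (11): skip — 0 and 2 already connected.
0 1 (17): skip — 0 and 1 already connected.
4 5 (17): add. Components now {0,1,2,3,4,5}
Edges rejected before the tree was complete: 2.

2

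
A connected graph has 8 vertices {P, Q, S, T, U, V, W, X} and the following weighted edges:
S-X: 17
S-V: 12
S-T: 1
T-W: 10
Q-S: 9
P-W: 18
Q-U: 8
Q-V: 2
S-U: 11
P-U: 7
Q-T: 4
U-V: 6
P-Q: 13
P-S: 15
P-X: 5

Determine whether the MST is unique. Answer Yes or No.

Yes

Kruskal: consider edges lightest-first.
S-T (1): add — endpoints in different components.
Q-V (2): add — endpoints in different components.
Q-T (4): add — endpoints in different components.
P-X (5): add — endpoints in different components.
U-V (6): add — endpoints in different components.
P-U (7): add — endpoints in different components.
Q-U (8): skip — Q and U already connected.
Q-S (9): skip — Q and S already connected.
T-W (10): add — endpoints in different components.
Every non-tree edge has weight strictly greater than the heaviest edge on the tree path between its endpoints, so the MST is unique.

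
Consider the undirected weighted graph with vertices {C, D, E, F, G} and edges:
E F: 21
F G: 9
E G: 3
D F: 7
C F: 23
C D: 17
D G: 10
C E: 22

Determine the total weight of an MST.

Sort edges by weight, then run Kruskal:
E G (3): add — endpoints in different components.
D F (7): add — endpoints in different components.
F G (9): add — endpoints in different components.
D G (10): skip — D and G already connected.
C D (17): add — endpoints in different components.
MST edges: E G, D F, F G, C D; total weight 3+7+9+17 = 36.

36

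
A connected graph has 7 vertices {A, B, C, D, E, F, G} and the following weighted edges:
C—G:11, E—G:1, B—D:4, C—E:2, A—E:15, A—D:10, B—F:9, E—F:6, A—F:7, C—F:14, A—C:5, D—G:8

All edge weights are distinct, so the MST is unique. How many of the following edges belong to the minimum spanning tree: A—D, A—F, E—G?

Kruskal's algorithm — process edges by increasing weight (ties by edge label):
E—G (1): add — endpoints in different components.
C—E (2): add — endpoints in different components.
B—D (4): add — endpoints in different components.
A—C (5): add — endpoints in different components.
E—F (6): add — endpoints in different components.
A—F (7): skip — A and F already connected.
D—G (8): add — endpoints in different components.
MST edge set: {E—G, C—E, B—D, A—C, E—F, D—G}.
Of the listed edges, {E—G} are in the MST → 1.

1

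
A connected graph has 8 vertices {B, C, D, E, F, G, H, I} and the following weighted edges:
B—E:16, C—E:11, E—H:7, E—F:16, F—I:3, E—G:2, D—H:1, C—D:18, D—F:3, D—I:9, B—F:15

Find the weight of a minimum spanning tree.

Prim's algorithm from E:
Step 1: frontier [E—G 2, E—H 7, C—E 11, B—E 16, E—F 16] → take E—G (2); add G.
Step 2: frontier [E—H 7, C—E 11, B—E 16, E—F 16] → take E—H (7); add H.
Step 3: frontier [C—E 11, B—E 16, E—F 16, D—H 1] → take D—H (1); add D.
Step 4: frontier [D—F 3, D—I 9, C—D 18, C—E 11, B—E 16, E—F 16] → take D—F (3); add F.
Step 5: frontier [D—I 9, C—D 18, C—E 11, B—E 16, F—I 3, B—F 15] → take F—I (3); add I.
Step 6: frontier [C—D 18, C—E 11, B—E 16, B—F 15] → take C—E (11); add C.
Step 7: frontier [B—E 16, B—F 15] → take B—F (15); add B.
MST edges: E—G, E—H, D—H, D—F, F—I, C—E, B—F; total weight 2+7+1+3+3+11+15 = 42.

42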